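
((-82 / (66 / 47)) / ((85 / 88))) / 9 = -15416 / 2295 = -6.72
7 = 7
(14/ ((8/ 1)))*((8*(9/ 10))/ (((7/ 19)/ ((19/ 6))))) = 1083/ 10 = 108.30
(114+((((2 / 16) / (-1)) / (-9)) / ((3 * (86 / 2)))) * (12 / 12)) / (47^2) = 1058833 / 20517192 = 0.05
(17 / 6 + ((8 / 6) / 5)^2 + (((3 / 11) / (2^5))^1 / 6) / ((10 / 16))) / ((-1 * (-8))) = 57553 / 158400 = 0.36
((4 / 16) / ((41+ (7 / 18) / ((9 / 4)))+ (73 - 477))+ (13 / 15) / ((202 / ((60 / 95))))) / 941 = 2279261 / 1061400780620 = 0.00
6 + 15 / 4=9.75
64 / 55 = 1.16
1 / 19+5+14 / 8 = 517 / 76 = 6.80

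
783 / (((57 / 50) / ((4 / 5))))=10440 / 19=549.47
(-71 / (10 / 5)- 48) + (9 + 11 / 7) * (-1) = -1317 / 14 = -94.07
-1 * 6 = -6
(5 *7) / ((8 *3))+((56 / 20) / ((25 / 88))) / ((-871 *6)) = 3805697 / 2613000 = 1.46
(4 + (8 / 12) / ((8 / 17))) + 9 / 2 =9.92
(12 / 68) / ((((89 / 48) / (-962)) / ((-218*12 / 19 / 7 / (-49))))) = -362389248 / 9860221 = -36.75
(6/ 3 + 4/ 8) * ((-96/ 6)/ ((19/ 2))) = -80/ 19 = -4.21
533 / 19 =28.05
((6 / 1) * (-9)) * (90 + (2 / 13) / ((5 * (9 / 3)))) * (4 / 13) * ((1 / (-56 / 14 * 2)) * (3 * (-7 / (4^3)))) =-207333 / 3380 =-61.34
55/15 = 11/3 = 3.67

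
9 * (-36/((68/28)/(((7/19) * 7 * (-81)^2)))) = -2257390.25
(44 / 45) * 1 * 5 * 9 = 44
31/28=1.11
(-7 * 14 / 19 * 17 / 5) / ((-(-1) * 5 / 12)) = -19992 / 475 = -42.09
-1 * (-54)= 54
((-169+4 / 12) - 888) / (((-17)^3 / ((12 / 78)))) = 6340 / 191607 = 0.03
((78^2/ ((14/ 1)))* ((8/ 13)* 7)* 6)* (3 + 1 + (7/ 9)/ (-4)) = 42744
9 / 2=4.50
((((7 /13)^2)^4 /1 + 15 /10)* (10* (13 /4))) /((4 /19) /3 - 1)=-700735703025 /13302685604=-52.68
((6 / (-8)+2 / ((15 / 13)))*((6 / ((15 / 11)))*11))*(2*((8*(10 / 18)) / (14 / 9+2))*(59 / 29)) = 421201 / 1740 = 242.07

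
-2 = -2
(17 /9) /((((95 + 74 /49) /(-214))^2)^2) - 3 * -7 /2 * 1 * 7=1072735793034790507 /9002222880488658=119.16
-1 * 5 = -5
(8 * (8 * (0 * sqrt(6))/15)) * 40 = 0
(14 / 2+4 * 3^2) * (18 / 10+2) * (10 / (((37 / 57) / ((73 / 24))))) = 1133179 / 148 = 7656.61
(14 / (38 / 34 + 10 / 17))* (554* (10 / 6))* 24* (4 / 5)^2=16877056 / 145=116393.49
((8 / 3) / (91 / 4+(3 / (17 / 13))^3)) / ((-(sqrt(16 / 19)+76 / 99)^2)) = -0.03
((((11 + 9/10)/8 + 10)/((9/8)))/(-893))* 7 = -6433/80370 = -0.08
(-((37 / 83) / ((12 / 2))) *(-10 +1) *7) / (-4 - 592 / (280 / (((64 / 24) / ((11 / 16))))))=-897435 / 2339272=-0.38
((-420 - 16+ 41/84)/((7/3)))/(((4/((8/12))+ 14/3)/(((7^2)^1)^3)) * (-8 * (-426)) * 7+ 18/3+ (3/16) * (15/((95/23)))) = -21.10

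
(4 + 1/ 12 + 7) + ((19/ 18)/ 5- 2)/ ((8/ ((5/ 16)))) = 25375/ 2304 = 11.01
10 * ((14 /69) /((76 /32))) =1120 /1311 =0.85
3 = 3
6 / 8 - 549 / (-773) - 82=-249029 / 3092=-80.54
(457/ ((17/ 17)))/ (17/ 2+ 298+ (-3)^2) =914/ 631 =1.45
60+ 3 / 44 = 2643 / 44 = 60.07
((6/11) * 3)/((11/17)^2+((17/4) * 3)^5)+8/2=4387351870340/1096836635873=4.00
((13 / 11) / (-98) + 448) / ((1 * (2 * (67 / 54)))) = 13039137 / 72226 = 180.53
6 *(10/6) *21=210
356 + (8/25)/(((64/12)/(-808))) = 7688/25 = 307.52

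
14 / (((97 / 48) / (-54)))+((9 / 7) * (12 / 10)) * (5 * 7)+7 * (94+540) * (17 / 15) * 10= 49977.23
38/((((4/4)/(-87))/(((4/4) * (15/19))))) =-2610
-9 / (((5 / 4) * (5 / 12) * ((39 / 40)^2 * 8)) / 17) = -6528 / 169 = -38.63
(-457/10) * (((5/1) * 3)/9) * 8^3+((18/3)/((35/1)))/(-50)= -38997.34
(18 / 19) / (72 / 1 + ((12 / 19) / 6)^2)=171 / 12998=0.01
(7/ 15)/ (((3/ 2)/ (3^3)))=42/ 5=8.40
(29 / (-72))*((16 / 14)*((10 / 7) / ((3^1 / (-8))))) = 2320 / 1323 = 1.75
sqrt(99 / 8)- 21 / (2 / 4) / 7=-6 + 3 * sqrt(22) / 4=-2.48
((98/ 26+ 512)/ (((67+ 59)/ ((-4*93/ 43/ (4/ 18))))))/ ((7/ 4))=-2494260/ 27391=-91.06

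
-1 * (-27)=27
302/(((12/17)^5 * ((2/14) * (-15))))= -1500788849/1866240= -804.18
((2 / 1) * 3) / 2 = 3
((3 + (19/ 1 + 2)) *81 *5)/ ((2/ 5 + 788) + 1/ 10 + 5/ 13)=28080/ 2279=12.32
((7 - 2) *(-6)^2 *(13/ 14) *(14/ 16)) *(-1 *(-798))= 233415/ 2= 116707.50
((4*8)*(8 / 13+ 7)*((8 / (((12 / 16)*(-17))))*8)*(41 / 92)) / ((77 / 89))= -22419456 / 35581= -630.10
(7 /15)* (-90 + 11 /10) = -6223 /150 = -41.49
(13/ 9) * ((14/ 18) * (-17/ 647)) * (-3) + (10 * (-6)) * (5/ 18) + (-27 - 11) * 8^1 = -5600179/ 17469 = -320.58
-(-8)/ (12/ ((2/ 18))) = 2/ 27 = 0.07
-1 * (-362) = 362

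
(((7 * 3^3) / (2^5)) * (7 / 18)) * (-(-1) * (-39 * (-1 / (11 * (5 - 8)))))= -1911 / 704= -2.71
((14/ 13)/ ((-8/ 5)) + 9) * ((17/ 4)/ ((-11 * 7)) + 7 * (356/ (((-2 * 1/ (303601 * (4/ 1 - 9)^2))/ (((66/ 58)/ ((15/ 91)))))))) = -8706947720158041/ 16016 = -543640591917.96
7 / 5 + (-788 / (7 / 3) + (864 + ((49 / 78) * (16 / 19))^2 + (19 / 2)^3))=1385.34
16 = 16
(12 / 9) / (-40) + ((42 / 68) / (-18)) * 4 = -29 / 170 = -0.17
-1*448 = -448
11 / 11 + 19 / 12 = 31 / 12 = 2.58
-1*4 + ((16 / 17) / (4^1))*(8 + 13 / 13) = -32 / 17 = -1.88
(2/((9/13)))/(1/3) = 26/3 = 8.67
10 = 10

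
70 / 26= 2.69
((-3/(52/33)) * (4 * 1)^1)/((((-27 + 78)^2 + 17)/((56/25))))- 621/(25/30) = -4117266/5525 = -745.21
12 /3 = 4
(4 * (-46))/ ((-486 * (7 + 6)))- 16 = -50452/ 3159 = -15.97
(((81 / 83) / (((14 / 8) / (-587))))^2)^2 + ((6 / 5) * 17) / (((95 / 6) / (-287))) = 621478403552577790938276 / 54125028642475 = 11482273896.94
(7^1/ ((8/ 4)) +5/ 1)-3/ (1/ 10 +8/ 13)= 267/ 62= 4.31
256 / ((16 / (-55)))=-880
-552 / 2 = -276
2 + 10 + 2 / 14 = 85 / 7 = 12.14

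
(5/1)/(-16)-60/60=-21/16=-1.31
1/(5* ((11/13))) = 13/55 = 0.24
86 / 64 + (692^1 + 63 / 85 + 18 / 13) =24591803 / 35360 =695.47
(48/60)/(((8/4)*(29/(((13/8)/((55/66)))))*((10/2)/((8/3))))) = 52/3625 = 0.01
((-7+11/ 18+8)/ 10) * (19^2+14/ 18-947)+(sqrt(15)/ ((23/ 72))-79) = -280723/ 1620+72 * sqrt(15)/ 23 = -161.16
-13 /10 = -1.30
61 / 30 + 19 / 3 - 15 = -6.63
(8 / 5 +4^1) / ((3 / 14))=392 / 15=26.13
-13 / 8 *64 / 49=-2.12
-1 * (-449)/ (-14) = -449/ 14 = -32.07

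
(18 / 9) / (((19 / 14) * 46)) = 14 / 437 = 0.03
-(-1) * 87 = 87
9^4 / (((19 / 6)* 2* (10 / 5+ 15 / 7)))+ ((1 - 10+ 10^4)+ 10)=5648332 / 551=10251.06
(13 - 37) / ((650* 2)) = -6 / 325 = -0.02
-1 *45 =-45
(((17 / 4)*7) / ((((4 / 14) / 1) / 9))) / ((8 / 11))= 82467 / 64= 1288.55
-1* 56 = -56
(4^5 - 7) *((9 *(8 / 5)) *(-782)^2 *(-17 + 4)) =-582117033888 / 5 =-116423406777.60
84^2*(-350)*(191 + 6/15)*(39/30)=-614485872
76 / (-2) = -38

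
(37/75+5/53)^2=5456896/15800625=0.35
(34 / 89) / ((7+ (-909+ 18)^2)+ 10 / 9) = 153 / 317952589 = 0.00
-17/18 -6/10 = -139/90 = -1.54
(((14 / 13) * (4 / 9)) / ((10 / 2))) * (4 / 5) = 224 / 2925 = 0.08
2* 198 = 396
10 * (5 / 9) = 50 / 9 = 5.56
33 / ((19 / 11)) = 363 / 19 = 19.11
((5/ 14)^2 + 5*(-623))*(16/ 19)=-2442060/ 931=-2623.05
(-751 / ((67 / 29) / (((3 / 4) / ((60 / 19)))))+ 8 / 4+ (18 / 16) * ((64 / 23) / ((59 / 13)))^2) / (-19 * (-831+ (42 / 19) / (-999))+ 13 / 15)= -245780304885117 / 51897727051718944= -0.00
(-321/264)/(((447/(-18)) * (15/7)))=749/32780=0.02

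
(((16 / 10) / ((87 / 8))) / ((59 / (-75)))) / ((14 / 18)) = -0.24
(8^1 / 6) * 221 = 884 / 3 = 294.67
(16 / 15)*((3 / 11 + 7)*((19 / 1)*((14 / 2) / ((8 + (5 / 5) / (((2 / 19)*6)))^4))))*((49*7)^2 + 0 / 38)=14391.28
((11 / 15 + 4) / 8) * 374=13277 / 60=221.28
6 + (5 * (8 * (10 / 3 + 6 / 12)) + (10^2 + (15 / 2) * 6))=913 / 3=304.33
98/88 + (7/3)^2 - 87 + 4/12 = -31723/396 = -80.11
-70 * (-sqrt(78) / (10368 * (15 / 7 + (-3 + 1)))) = 245 * sqrt(78) / 5184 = 0.42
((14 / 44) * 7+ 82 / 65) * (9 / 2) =44901 / 2860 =15.70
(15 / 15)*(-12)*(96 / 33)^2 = -12288 / 121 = -101.55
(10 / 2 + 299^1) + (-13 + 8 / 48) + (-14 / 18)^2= 47267 / 162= 291.77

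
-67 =-67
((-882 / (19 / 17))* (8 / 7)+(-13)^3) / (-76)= 58879 / 1444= 40.77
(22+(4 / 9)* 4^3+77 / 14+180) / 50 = 4247 / 900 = 4.72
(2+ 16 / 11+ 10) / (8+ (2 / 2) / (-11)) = 148 / 87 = 1.70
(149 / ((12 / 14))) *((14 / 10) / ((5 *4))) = 7301 / 600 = 12.17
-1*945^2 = -893025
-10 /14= -5 /7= -0.71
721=721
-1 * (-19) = 19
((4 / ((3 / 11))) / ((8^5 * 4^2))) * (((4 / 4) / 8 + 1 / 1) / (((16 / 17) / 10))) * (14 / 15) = 1309 / 4194304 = 0.00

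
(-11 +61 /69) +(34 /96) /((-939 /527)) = -10692809 /1036656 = -10.31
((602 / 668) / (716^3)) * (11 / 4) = 3311 / 490394425856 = 0.00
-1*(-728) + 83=811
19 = 19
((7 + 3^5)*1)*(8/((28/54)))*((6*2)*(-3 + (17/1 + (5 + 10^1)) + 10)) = 1805142.86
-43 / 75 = -0.57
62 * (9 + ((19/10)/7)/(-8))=155651/280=555.90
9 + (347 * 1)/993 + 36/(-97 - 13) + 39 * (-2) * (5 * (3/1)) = -63406804/54615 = -1160.98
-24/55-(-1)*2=86/55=1.56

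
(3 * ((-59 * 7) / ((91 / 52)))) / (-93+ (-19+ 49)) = 236 / 21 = 11.24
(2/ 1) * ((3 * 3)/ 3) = 6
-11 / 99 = -1 / 9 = -0.11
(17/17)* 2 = 2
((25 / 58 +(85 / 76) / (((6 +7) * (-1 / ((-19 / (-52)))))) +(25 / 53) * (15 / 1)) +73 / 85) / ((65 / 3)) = 8832197037 / 22962165200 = 0.38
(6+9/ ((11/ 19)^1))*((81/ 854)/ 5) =19197/ 46970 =0.41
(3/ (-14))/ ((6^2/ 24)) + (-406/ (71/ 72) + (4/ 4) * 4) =-202707/ 497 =-407.86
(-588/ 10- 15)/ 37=-369/ 185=-1.99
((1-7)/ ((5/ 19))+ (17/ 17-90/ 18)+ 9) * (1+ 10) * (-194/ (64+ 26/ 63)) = 5982669/ 10145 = 589.72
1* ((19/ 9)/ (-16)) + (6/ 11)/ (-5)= -1909/ 7920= -0.24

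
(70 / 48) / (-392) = -5 / 1344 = -0.00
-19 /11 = -1.73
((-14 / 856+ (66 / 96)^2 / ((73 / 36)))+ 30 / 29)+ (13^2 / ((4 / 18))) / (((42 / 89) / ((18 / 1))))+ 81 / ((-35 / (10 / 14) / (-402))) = 21078920310751 / 710363584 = 29673.42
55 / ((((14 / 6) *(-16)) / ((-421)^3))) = 12312046065 / 112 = 109928982.72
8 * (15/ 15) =8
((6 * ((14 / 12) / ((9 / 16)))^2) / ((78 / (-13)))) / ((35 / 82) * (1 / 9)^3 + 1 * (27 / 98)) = -6300224 / 404359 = -15.58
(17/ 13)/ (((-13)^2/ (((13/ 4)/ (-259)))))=-17/ 175084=-0.00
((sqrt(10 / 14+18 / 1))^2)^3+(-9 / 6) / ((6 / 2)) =4495839 / 686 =6553.70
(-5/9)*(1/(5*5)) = -1/45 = -0.02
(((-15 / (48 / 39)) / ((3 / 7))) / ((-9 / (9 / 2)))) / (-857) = -455 / 27424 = -0.02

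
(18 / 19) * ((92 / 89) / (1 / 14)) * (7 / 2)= 81144 / 1691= 47.99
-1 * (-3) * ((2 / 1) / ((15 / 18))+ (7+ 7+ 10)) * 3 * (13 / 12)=1287 / 5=257.40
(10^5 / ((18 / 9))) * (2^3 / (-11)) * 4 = -1600000 / 11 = -145454.55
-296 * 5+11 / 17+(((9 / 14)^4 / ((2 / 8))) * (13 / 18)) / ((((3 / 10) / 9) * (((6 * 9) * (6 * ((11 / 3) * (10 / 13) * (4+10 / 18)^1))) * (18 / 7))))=-248983719735 / 168305984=-1479.35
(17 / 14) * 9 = 153 / 14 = 10.93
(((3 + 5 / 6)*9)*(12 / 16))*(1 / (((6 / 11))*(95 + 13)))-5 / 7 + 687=2768875 / 4032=686.72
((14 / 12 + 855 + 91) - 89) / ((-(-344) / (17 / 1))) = 87533 / 2064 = 42.41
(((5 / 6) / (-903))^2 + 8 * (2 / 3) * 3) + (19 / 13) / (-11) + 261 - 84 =809603291495 / 4197725532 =192.87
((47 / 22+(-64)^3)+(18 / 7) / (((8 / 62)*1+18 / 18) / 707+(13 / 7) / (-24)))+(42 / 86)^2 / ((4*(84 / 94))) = -1700521179909421 / 6486188456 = -262175.73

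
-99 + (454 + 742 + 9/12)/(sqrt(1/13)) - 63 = -162 + 4787* sqrt(13)/4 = 4152.94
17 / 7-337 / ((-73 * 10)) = 14769 / 5110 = 2.89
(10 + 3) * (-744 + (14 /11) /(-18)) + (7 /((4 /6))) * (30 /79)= -75620716 /7821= -9668.93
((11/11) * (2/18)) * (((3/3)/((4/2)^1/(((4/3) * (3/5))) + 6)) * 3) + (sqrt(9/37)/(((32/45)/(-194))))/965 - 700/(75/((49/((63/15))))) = -16654/153 - 2619 * sqrt(37)/114256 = -108.99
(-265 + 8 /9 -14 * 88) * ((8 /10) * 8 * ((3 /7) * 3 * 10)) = -861760 /7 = -123108.57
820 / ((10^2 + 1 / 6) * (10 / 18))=8856 / 601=14.74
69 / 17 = 4.06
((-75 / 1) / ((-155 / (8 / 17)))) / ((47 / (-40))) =-4800 / 24769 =-0.19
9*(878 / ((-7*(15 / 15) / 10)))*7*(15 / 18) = -65850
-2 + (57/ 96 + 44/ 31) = 13/ 992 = 0.01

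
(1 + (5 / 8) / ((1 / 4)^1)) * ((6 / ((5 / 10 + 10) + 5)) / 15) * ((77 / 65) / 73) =1078 / 735475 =0.00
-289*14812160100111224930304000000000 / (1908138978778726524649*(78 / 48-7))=34245714151457152038862848000000000 / 82049976087485240559907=417376284362.87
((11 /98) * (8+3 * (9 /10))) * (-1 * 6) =-3531 /490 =-7.21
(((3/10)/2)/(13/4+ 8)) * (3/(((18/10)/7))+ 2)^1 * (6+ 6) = 164/75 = 2.19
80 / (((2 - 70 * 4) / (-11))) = 440 / 139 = 3.17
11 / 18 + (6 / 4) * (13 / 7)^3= 31546 / 3087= 10.22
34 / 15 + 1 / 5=37 / 15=2.47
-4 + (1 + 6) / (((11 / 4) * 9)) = -368 / 99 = -3.72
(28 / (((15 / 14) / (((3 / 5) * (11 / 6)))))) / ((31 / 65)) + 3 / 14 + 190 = 1630687 / 6510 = 250.49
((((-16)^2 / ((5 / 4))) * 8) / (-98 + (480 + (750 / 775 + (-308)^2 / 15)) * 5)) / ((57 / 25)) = 0.02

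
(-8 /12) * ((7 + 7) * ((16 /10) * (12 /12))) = -224 /15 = -14.93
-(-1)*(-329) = -329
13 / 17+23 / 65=1236 / 1105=1.12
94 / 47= 2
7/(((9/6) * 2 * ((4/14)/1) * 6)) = 49/36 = 1.36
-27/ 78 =-9/ 26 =-0.35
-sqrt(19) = -4.36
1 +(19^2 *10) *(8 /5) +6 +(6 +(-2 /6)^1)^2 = 52336 /9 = 5815.11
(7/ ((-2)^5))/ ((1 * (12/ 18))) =-0.33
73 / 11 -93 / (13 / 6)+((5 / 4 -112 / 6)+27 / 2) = -68989 / 1716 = -40.20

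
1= 1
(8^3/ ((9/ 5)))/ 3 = 2560/ 27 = 94.81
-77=-77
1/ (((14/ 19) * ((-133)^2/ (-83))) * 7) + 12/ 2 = 547345/ 91238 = 6.00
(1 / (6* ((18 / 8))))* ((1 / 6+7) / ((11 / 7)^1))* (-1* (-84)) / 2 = 4214 / 297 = 14.19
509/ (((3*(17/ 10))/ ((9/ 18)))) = 2545/ 51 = 49.90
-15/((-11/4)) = 60/11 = 5.45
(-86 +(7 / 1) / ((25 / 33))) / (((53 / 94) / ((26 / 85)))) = -4690036 / 112625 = -41.64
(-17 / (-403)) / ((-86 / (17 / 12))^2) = 0.00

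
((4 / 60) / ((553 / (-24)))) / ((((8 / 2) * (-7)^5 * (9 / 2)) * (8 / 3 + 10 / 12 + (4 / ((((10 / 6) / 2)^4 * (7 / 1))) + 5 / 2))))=250 / 187814645109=0.00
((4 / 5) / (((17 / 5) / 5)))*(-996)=-19920 / 17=-1171.76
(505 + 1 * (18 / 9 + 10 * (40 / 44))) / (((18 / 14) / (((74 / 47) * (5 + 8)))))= 38228918 / 4653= 8215.97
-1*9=-9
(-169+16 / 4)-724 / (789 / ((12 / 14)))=-305213 / 1841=-165.79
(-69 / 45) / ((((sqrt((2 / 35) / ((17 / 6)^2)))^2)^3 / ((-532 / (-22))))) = -633150762121325 / 6158592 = -102807713.54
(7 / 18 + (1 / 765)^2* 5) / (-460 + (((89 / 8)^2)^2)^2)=763673706496 / 460757133466346579445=0.00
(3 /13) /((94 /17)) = 51 /1222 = 0.04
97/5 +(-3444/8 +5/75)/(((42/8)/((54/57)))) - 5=-42076/665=-63.27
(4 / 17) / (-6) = -2 / 51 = -0.04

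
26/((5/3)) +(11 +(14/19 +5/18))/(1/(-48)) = -159914/285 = -561.10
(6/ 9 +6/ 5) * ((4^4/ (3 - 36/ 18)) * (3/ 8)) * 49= 43904/ 5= 8780.80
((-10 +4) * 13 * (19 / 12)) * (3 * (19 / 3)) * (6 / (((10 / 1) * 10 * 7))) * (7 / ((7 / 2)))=-40.23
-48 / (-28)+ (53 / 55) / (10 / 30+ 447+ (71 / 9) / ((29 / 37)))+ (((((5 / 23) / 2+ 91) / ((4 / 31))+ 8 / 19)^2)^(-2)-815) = -198750091666397984611666669012579592 / 244379807771003877011365204618355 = -813.28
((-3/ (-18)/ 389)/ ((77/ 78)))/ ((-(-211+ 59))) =0.00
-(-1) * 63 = 63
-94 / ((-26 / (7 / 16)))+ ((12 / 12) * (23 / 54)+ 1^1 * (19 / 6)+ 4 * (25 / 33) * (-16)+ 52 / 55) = -13085723 / 308880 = -42.37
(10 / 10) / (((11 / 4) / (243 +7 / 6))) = 2930 / 33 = 88.79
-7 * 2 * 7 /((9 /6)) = -65.33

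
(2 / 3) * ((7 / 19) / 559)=14 / 31863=0.00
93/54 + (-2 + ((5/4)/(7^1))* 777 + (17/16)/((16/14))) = 160591/1152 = 139.40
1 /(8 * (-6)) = -1 /48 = -0.02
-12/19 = -0.63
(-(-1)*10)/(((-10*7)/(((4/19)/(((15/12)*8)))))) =-2/665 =-0.00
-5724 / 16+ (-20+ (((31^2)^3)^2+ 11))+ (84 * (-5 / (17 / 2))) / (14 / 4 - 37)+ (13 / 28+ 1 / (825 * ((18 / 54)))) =1727009728165178692357648 / 2192575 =787662783788549396.19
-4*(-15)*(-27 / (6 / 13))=-3510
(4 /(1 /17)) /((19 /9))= 612 /19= 32.21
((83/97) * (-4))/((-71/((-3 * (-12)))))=11952/6887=1.74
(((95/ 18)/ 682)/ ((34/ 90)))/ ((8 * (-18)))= -475/ 3339072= -0.00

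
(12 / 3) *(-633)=-2532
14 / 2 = 7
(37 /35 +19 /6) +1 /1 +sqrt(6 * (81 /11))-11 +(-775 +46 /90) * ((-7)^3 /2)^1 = 9 * sqrt(66) /11 +83676013 /630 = 132825.72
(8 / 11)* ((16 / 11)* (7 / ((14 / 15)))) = 7.93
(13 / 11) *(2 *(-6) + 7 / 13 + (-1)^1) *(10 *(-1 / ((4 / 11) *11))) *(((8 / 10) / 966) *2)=108 / 1771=0.06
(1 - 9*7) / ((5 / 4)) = -248 / 5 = -49.60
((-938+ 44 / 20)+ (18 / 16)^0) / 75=-1558 / 125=-12.46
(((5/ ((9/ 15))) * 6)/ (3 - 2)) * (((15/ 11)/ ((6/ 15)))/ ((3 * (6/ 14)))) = 4375/ 33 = 132.58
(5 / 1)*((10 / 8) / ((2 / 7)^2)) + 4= 1289 / 16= 80.56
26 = 26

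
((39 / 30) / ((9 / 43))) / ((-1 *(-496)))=559 / 44640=0.01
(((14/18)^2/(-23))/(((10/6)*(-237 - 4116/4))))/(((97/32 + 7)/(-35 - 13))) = -12544/210304755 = -0.00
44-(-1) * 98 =142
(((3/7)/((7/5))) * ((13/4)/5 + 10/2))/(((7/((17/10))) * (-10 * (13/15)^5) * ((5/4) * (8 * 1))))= -35010225/4075311968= -0.01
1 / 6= 0.17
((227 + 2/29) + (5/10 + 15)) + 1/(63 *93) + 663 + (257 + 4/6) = 395293117/339822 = 1163.24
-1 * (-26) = 26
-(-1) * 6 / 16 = 3 / 8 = 0.38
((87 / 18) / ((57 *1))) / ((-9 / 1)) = -29 / 3078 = -0.01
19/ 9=2.11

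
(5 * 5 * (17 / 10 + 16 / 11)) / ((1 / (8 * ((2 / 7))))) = 180.26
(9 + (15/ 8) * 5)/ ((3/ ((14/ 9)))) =343/ 36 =9.53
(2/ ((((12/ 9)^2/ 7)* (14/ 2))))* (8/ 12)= 3/ 4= 0.75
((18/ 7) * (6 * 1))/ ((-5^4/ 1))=-108/ 4375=-0.02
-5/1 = -5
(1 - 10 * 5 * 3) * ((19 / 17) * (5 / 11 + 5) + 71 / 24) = -6054913 / 4488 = -1349.13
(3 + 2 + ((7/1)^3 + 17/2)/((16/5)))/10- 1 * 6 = 5.48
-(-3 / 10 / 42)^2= -1 / 19600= -0.00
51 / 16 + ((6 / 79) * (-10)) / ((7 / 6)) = 22443 / 8848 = 2.54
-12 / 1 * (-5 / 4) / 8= 15 / 8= 1.88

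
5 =5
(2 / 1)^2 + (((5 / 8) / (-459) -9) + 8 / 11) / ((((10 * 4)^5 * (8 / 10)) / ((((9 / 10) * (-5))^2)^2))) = 7843267267699 / 1960837120000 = 4.00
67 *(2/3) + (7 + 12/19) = 2981/57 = 52.30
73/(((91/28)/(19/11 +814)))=2620116/143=18322.49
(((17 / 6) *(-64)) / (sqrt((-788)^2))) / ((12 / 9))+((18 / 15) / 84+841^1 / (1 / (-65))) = -753832533 / 13790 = -54665.16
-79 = -79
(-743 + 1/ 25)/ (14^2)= -9287/ 2450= -3.79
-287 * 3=-861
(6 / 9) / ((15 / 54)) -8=-28 / 5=-5.60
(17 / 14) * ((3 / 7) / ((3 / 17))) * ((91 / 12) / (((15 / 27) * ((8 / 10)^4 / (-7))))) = -1408875 / 2048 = -687.93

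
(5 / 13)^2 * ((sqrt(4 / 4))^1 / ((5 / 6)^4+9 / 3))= 32400 / 762697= 0.04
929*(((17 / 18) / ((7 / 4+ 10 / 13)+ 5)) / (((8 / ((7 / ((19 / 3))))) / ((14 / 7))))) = 84539 / 2622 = 32.24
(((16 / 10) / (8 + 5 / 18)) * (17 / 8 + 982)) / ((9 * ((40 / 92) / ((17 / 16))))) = 3078343 / 59600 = 51.65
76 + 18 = 94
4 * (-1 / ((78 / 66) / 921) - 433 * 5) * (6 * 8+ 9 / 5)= -586506.09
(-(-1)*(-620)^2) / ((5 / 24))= 1845120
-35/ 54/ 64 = -0.01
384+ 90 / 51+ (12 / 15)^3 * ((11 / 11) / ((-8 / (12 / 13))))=10655118 / 27625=385.71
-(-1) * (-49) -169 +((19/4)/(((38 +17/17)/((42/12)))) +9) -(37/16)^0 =-65387/312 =-209.57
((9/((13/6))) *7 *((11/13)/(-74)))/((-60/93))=64449/125060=0.52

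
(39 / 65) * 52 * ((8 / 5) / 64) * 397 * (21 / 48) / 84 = 5161 / 3200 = 1.61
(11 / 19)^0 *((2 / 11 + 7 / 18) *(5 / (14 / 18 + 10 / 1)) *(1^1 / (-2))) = -565 / 4268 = -0.13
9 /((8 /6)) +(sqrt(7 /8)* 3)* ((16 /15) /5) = 4* sqrt(14) /25 +27 /4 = 7.35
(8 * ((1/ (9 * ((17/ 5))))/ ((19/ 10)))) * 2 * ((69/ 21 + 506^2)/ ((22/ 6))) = 477940000/ 24871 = 19216.76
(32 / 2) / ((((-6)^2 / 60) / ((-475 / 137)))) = -38000 / 411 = -92.46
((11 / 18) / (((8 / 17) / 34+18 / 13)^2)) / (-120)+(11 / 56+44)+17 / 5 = 3972944783351 / 83476056384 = 47.59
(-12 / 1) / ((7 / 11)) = -18.86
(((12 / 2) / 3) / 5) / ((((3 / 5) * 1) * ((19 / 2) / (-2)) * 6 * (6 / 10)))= -20 / 513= -0.04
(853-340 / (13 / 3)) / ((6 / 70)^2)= 105423.29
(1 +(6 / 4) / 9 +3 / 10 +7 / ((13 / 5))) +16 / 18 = 2953 / 585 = 5.05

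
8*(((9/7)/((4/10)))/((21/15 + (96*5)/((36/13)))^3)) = 607500/126037303427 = 0.00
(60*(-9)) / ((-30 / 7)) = 126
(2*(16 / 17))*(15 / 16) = 30 / 17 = 1.76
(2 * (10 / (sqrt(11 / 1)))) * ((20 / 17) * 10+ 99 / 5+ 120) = 51532 * sqrt(11) / 187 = 913.97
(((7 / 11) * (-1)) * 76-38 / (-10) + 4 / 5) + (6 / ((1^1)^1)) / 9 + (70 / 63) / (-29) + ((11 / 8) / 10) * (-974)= -20333603 / 114840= -177.06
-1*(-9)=9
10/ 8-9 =-31/ 4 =-7.75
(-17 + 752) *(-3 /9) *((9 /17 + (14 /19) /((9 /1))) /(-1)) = 435365 /2907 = 149.76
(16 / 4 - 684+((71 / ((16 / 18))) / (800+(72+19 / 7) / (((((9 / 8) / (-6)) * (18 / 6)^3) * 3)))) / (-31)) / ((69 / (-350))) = 3449.29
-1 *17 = -17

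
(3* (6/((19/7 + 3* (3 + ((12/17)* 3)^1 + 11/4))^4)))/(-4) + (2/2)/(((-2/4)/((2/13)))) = -98505740884726660/320133897488358733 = -0.31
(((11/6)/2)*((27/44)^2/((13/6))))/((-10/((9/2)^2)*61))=-59049/11165440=-0.01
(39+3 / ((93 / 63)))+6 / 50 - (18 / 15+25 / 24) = 723737 / 18600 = 38.91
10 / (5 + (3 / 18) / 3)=180 / 91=1.98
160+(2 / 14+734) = 6259 / 7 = 894.14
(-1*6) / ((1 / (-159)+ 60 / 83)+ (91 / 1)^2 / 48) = -1266912 / 36579431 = -0.03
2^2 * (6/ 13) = 24/ 13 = 1.85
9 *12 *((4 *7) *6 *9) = 163296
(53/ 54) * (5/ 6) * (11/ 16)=2915/ 5184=0.56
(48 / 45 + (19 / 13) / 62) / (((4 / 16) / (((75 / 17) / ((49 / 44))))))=118360 / 6851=17.28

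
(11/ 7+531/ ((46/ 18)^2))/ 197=306896/ 729491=0.42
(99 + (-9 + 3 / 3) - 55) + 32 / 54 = 988 / 27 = 36.59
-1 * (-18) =18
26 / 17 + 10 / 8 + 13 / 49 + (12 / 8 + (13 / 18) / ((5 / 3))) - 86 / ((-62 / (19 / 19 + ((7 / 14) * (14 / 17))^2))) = 173849141 / 26339460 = 6.60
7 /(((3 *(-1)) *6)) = -7 /18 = -0.39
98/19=5.16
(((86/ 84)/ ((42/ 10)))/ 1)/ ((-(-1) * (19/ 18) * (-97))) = -215/ 90307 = -0.00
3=3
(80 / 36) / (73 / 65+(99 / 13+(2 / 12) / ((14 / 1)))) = 36400 / 143331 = 0.25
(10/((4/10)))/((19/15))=375/19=19.74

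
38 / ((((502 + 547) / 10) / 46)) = 17480 / 1049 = 16.66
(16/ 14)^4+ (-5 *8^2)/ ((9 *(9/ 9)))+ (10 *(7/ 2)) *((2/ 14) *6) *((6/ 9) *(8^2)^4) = 335544286.15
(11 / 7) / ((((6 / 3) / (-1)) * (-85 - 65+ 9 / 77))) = 121 / 23082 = 0.01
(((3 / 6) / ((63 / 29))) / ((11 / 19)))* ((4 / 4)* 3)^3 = 1653 / 154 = 10.73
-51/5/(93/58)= -986/155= -6.36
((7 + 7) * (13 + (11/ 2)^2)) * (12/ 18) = 1211/ 3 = 403.67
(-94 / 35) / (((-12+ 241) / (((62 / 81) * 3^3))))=-5828 / 24045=-0.24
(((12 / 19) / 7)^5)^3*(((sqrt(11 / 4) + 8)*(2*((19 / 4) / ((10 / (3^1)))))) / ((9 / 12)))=7703510787293184*sqrt(11) / 18966666938049707442800791575515 + 123256172596690944 / 18966666938049707442800791575515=0.00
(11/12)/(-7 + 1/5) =-55/408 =-0.13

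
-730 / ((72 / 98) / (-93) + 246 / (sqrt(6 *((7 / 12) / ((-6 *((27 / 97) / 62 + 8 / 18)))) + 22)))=-1627762577843465 *sqrt(22) / 565487361902646-557766599915 / 282743680951323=-13.50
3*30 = 90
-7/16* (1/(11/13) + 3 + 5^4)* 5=-242235/176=-1376.34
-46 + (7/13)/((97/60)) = -57586/1261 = -45.67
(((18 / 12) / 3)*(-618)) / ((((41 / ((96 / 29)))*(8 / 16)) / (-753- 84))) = 41764.12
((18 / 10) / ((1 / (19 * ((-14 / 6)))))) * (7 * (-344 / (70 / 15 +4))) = 1441188 / 65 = 22172.12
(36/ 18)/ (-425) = -2/ 425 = -0.00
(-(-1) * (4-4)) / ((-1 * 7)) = 0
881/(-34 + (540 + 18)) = 881/524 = 1.68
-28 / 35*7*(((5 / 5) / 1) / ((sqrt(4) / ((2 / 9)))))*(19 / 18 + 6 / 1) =-1778 / 405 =-4.39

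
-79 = -79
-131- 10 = -141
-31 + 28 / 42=-91 / 3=-30.33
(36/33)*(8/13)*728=5376/11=488.73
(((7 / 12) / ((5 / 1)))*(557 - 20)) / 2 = 1253 / 40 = 31.32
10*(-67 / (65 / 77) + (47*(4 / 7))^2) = 4089138 / 637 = 6419.37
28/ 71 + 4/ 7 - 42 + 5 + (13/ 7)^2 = -113364/ 3479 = -32.59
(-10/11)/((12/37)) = -185/66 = -2.80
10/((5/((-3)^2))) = 18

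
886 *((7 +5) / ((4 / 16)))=42528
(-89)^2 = 7921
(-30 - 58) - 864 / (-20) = -224 / 5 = -44.80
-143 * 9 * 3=-3861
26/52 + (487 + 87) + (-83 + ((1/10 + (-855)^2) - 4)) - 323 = 731189.60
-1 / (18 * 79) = -1 / 1422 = -0.00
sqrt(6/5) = 1.10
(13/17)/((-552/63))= -273/3128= -0.09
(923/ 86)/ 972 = 923/ 83592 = 0.01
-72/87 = -24/29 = -0.83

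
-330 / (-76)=165 / 38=4.34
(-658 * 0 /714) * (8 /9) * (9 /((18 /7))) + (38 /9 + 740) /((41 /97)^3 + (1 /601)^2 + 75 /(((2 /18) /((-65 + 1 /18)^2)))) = 8832207860114216 /33787374381389221059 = 0.00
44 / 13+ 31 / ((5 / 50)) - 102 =2748 / 13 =211.38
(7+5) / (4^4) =3 / 64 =0.05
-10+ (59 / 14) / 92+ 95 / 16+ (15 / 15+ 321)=819125 / 2576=317.98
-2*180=-360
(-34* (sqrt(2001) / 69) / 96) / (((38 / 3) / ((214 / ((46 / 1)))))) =-1819* sqrt(2001) / 964896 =-0.08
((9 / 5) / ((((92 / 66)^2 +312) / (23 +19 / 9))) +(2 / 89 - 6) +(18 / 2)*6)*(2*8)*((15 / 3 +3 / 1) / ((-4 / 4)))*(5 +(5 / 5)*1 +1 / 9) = -2579443759552 / 68462271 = -37676.87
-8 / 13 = -0.62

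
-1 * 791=-791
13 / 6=2.17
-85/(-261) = 85/261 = 0.33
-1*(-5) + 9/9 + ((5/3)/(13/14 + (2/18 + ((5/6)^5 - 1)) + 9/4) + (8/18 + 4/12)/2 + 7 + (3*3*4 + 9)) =155611817/2637126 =59.01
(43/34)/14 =43/476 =0.09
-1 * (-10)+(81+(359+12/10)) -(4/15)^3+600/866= 660357188/1461375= 451.87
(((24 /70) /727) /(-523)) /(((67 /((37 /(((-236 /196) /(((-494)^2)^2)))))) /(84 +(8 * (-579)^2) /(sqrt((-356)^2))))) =125484936621472681344 /668841057785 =187615480.78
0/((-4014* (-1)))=0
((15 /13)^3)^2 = 11390625 /4826809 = 2.36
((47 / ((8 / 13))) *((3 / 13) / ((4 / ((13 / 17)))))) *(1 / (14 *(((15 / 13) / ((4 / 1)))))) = 7943 / 9520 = 0.83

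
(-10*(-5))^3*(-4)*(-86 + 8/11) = 469000000/11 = 42636363.64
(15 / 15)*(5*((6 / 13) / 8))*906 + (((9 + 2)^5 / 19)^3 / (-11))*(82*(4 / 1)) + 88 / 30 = -48577598711261238449 / 2675010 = -18159782098482.34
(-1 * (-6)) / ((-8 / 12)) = -9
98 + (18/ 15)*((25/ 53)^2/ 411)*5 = 37714884/ 384833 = 98.00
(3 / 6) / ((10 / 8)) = 2 / 5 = 0.40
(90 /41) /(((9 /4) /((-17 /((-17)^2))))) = -0.06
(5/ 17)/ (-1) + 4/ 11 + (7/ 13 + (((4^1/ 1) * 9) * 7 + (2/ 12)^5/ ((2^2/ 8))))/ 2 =2388241423/ 18903456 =126.34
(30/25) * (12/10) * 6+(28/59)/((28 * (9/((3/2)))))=76489/8850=8.64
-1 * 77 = -77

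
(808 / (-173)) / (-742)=404 / 64183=0.01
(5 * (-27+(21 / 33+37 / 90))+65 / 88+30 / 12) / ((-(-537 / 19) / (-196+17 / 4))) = 1460316611 / 1701216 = 858.40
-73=-73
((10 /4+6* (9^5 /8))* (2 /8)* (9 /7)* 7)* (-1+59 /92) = -52615629 /1472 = -35744.31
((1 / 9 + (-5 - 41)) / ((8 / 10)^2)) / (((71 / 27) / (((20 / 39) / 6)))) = -51625 / 22152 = -2.33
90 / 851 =0.11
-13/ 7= -1.86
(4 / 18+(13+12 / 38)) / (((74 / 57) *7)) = 2315 / 1554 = 1.49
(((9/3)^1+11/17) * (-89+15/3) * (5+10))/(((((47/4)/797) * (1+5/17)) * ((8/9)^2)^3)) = -4136048527905/8470528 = -488286.98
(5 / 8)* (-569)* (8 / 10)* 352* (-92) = 9213248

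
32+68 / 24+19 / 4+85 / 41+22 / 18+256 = 441145 / 1476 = 298.88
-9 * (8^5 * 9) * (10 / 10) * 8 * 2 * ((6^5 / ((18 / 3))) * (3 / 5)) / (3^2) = -18345885696 / 5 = -3669177139.20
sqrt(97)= 9.85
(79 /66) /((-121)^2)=79 /966306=0.00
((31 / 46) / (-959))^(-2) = 1946044996 / 961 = 2025020.81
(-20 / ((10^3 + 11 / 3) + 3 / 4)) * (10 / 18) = -400 / 36159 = -0.01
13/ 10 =1.30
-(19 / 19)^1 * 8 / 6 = -4 / 3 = -1.33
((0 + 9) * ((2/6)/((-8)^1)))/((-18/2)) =1/24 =0.04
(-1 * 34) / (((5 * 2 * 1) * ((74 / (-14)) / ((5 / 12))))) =119 / 444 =0.27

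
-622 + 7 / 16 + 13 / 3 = -29627 / 48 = -617.23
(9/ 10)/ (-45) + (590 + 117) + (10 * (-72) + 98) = 4249/ 50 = 84.98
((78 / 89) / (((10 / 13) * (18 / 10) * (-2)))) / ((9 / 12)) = -338 / 801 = -0.42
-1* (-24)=24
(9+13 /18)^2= 30625 /324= 94.52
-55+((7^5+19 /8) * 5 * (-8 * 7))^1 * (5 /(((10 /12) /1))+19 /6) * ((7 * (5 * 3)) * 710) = -3216389859430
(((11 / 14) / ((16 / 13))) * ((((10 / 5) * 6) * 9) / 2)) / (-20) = -3861 / 2240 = -1.72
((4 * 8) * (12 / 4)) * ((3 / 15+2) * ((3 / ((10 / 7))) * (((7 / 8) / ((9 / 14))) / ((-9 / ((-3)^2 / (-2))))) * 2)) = 15092 / 25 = 603.68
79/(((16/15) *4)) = 1185/64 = 18.52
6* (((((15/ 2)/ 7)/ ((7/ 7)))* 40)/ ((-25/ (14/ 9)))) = -16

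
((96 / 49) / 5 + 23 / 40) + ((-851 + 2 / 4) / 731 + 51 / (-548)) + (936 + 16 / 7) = 36823494699 / 39257624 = 938.00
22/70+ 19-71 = -1809/35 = -51.69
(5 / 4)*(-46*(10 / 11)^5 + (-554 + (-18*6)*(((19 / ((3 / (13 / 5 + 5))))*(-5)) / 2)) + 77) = 10057987345 / 644204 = 15613.05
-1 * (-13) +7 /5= 72 /5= 14.40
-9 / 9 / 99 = -1 / 99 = -0.01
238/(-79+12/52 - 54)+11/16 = -15259/13808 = -1.11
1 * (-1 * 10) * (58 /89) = -580 /89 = -6.52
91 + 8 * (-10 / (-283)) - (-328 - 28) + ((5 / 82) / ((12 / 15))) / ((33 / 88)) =15576538 / 34809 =447.49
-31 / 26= -1.19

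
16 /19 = 0.84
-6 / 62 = -3 / 31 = -0.10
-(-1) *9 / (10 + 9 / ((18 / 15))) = 18 / 35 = 0.51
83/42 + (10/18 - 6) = -437/126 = -3.47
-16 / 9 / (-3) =16 / 27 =0.59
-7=-7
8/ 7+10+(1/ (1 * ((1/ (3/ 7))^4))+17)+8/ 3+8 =279788/ 7203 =38.84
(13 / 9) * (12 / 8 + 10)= 299 / 18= 16.61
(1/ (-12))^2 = 0.01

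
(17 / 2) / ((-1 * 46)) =-17 / 92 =-0.18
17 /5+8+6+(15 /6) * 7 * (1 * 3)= 699 /10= 69.90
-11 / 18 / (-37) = 11 / 666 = 0.02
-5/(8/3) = -15/8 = -1.88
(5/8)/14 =0.04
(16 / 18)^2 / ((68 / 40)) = 640 / 1377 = 0.46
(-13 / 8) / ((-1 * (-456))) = -13 / 3648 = -0.00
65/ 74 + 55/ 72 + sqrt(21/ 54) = sqrt(14)/ 6 + 4375/ 2664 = 2.27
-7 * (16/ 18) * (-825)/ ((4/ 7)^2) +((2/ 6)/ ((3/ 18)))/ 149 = 14054437/ 894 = 15720.85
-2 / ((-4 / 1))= 0.50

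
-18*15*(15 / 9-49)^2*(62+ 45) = -64726440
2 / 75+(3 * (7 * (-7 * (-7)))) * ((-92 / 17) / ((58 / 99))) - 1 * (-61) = -349198489 / 36975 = -9444.18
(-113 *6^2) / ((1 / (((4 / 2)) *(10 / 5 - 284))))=2294352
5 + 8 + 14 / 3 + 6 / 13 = 707 / 39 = 18.13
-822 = -822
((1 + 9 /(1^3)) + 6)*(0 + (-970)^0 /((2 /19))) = 152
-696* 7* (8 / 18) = -6496 / 3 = -2165.33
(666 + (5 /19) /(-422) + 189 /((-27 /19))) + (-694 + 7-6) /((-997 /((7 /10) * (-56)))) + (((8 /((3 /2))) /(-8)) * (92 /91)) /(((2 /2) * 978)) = 2698607775311557 /5335839045810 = 505.75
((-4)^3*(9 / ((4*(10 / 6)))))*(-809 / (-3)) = -116496 / 5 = -23299.20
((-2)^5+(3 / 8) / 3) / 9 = -85 / 24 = -3.54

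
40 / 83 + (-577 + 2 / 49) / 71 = -7.64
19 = 19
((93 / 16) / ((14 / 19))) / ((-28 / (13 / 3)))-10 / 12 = -38651 / 18816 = -2.05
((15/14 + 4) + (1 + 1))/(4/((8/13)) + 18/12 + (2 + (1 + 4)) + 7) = 9/28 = 0.32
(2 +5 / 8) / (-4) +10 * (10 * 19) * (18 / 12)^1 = 91179 / 32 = 2849.34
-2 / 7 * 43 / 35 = -86 / 245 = -0.35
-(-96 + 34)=62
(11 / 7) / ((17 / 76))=836 / 119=7.03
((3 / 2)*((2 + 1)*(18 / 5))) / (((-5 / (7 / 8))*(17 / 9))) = -5103 / 3400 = -1.50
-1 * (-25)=25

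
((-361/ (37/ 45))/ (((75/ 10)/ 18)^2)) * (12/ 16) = -350892/ 185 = -1896.71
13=13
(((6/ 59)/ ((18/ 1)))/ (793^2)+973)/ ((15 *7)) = 21660200726/ 2337431733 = 9.27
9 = 9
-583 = -583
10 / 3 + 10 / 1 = 40 / 3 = 13.33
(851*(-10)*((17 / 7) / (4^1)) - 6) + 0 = -72419 / 14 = -5172.79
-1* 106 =-106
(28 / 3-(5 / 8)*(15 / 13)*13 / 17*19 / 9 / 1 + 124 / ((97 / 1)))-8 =19095 / 13192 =1.45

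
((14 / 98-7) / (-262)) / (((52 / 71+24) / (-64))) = -27264 / 402563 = -0.07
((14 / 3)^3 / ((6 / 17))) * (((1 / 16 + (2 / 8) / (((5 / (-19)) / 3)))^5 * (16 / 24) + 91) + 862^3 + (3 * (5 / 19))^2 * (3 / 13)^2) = 1119953329180637401680303703 / 6072396595200000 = 184433495346.12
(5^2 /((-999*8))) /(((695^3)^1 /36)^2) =-6 /166790205179348125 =-0.00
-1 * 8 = -8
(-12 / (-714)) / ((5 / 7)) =0.02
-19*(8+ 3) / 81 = -209 / 81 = -2.58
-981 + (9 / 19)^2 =-354060 / 361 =-980.78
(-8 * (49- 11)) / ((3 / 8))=-2432 / 3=-810.67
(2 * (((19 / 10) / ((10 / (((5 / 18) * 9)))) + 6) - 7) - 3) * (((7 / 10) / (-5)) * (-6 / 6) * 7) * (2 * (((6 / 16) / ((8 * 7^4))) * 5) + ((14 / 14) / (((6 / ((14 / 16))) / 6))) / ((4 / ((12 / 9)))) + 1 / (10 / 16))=-7.51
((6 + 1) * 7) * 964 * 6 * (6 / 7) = 242928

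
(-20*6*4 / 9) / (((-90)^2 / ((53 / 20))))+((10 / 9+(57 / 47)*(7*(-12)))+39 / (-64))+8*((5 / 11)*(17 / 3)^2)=3091452047 / 201009600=15.38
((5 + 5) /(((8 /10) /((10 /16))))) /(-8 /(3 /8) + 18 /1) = -75 /32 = -2.34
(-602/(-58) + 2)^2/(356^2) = 128881/106584976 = 0.00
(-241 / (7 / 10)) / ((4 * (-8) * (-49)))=-1205 / 5488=-0.22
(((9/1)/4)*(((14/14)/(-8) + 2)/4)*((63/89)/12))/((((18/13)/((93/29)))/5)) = 1904175/2642944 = 0.72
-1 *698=-698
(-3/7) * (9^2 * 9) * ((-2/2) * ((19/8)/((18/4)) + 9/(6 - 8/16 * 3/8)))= 80433/124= 648.65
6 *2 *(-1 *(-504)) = 6048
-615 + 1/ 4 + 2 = -2451/ 4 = -612.75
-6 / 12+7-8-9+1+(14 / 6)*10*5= 643 / 6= 107.17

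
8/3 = 2.67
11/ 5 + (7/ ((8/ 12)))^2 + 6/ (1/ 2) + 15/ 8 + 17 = 5733/ 40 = 143.32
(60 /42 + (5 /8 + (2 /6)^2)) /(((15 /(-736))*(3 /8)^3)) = -51390464 /25515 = -2014.13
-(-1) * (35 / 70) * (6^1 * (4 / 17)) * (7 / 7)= 0.71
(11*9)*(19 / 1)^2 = 35739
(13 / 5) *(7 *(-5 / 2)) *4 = -182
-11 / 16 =-0.69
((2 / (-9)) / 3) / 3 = -2 / 81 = -0.02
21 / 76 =0.28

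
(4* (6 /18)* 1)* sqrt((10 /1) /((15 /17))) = 4* sqrt(102) /9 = 4.49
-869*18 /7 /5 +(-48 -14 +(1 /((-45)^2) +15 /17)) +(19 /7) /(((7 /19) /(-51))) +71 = -1370994232 /1686825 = -812.77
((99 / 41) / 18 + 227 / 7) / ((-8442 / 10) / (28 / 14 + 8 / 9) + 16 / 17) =-20653555 / 184751371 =-0.11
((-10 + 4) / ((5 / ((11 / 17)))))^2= 4356 / 7225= 0.60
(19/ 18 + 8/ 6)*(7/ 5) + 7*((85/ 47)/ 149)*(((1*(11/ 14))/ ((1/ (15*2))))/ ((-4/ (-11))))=11158181/ 1260540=8.85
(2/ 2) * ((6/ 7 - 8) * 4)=-200/ 7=-28.57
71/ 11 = 6.45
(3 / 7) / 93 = 1 / 217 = 0.00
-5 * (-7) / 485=7 / 97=0.07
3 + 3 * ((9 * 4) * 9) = 975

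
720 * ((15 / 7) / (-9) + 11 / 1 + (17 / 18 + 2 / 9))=60120 / 7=8588.57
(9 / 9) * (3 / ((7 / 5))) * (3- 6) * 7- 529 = -574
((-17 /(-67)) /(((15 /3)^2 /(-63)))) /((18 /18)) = -1071 /1675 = -0.64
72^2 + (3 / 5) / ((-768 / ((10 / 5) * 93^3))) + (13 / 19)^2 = 907446643 / 231040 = 3927.66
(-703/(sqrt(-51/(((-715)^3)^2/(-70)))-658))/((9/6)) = 51392938025 * sqrt(3570)/17354387592772398917679 + 1765832172198436306250/2479198227538914131097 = 0.71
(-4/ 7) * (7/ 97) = -4/ 97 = -0.04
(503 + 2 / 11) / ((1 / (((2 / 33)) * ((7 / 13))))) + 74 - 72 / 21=957872 / 11011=86.99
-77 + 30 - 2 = -49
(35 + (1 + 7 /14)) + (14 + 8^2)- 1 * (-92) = 413 /2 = 206.50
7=7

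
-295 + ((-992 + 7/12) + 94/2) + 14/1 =-14705/12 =-1225.42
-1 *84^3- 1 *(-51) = -592653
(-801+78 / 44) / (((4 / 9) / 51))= -8070597 / 88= -91711.33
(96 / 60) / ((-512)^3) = -0.00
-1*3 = -3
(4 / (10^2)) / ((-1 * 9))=-0.00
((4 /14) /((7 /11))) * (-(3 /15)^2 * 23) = -506 /1225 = -0.41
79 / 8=9.88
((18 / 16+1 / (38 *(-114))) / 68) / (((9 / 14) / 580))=9891175 / 662796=14.92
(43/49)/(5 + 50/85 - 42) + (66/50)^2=32573584/18956875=1.72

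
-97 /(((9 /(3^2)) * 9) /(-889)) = 86233 /9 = 9581.44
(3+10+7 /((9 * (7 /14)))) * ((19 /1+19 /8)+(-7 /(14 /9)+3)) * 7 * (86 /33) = 2089843 /396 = 5277.38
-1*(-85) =85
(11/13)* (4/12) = 11/39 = 0.28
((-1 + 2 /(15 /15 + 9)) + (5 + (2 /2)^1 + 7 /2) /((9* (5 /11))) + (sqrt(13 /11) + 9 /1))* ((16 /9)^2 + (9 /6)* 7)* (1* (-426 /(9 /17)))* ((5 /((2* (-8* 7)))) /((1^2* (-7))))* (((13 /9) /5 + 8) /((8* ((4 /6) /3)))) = -943512145021 /274337280-996316943* sqrt(143) /33530112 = -3794.57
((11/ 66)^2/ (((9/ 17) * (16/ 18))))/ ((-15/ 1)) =-17/ 4320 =-0.00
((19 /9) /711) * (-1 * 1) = -19 /6399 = -0.00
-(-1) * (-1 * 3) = -3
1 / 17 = 0.06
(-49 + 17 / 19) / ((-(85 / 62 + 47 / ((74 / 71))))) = 524179 / 506312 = 1.04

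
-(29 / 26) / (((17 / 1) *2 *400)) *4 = -29 / 88400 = -0.00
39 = 39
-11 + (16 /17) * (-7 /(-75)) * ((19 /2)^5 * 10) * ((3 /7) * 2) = 4951263 /85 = 58250.15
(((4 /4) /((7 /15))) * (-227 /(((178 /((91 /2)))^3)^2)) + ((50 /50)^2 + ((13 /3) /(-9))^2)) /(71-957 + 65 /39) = -1626630472901290453 /1312331373262628941824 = -0.00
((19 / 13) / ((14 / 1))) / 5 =19 / 910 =0.02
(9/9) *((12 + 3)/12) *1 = 1.25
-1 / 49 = -0.02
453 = 453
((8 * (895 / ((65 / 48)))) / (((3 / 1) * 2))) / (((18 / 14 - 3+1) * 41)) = -80192 / 2665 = -30.09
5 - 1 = 4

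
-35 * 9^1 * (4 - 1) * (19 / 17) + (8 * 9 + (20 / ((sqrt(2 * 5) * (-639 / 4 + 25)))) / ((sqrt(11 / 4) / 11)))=-984.49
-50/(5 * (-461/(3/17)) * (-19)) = -0.00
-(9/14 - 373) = 5213/14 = 372.36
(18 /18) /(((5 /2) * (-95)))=-2 /475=-0.00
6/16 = 3/8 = 0.38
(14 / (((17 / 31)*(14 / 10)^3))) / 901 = 7750 / 750533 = 0.01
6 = 6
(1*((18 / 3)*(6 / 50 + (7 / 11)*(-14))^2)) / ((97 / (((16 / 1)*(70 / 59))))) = 7851498816 / 86560375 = 90.71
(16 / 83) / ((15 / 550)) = 1760 / 249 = 7.07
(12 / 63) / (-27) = -4 / 567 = -0.01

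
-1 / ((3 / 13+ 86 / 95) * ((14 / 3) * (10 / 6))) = -2223 / 19642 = -0.11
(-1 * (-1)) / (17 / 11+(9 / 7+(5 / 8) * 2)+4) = 0.12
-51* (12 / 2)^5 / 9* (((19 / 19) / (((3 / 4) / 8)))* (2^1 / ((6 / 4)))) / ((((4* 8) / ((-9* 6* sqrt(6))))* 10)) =528768* sqrt(6) / 5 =259042.36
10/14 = 5/7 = 0.71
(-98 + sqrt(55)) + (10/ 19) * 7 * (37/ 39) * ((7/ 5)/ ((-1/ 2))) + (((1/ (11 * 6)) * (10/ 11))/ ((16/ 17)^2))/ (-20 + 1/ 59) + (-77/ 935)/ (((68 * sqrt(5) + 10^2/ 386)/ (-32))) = -112380922099040340301/ 1042614740024402688 + 8343776 * sqrt(5)/ 1076492975 + sqrt(55) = -100.35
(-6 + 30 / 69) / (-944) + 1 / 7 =1413 / 9499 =0.15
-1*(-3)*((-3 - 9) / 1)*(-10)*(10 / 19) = 3600 / 19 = 189.47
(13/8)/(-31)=-13/248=-0.05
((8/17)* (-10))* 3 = -14.12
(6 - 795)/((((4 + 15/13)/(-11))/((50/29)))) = 5641350/1943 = 2903.42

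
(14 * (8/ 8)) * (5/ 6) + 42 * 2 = 287/ 3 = 95.67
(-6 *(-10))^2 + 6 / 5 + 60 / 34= 306252 / 85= 3602.96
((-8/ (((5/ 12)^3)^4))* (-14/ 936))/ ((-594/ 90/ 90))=-83216937517056/ 1396484375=-59590.31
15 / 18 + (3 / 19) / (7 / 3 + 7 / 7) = 0.88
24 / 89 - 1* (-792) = 70512 / 89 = 792.27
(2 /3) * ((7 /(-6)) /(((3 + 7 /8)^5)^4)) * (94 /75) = -0.00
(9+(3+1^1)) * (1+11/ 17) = 364/ 17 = 21.41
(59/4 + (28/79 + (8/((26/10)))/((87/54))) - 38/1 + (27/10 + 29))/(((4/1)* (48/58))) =2127349/657280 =3.24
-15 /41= -0.37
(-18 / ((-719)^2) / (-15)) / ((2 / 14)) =42 / 2584805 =0.00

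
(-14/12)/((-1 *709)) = 7/4254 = 0.00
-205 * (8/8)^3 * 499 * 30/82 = -37425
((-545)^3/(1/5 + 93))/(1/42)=-16997255625/233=-72949594.96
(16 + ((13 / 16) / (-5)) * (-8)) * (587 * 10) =101551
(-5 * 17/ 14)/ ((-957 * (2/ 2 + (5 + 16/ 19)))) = 323/ 348348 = 0.00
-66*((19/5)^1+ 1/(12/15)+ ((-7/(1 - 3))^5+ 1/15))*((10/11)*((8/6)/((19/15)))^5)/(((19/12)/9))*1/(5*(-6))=366567840000/47045881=7791.71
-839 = -839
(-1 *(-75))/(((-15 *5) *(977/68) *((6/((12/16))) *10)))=-17/19540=-0.00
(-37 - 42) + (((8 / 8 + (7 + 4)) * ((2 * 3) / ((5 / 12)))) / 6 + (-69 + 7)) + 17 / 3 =-1598 / 15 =-106.53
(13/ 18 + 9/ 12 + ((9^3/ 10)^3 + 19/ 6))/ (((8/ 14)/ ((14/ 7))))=24407783057/ 18000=1355987.95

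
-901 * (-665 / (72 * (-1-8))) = -924.64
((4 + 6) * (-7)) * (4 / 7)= -40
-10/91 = -0.11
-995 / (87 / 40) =-39800 / 87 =-457.47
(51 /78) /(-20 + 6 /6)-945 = -466847 /494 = -945.03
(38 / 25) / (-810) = -19 / 10125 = -0.00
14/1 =14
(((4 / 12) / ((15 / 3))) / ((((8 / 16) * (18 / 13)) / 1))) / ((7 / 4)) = 0.06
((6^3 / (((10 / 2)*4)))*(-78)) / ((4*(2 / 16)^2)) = -67392 / 5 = -13478.40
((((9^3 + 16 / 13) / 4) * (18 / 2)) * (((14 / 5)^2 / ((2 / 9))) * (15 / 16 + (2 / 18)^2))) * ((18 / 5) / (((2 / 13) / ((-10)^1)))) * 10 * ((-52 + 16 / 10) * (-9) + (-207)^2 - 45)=-139329333959508 / 25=-5573173358380.32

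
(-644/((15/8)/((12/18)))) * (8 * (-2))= 164864/45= 3663.64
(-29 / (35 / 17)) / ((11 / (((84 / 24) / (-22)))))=493 / 2420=0.20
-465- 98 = -563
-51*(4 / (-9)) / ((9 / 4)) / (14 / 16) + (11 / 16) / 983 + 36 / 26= 498447347 / 38643696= 12.90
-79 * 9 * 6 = -4266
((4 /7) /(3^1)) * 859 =3436 /21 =163.62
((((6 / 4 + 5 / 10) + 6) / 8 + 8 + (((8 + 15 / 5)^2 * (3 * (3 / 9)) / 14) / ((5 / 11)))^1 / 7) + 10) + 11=16031 / 490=32.72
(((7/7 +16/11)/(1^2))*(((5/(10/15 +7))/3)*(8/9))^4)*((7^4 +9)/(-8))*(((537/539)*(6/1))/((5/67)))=-3699600640000/44797786803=-82.58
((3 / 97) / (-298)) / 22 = -3 / 635932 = -0.00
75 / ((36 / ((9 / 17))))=75 / 68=1.10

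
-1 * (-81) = 81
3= 3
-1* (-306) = 306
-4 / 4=-1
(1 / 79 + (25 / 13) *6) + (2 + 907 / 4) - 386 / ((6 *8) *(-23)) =136425877 / 566904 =240.65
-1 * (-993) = 993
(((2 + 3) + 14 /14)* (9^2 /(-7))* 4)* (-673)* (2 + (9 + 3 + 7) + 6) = 35324424 /7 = 5046346.29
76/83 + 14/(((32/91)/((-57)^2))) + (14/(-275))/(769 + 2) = 36421462598783/281569200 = 129351.73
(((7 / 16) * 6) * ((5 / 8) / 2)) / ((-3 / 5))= -175 / 128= -1.37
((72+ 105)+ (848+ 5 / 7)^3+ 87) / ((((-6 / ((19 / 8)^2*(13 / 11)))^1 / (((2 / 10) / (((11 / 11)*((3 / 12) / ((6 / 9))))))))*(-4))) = 984077719110889 / 10866240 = 90562855.15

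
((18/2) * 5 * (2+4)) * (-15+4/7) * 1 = -27270/7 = -3895.71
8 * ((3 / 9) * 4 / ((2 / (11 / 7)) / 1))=176 / 21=8.38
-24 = -24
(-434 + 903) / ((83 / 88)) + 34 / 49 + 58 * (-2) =1553378 / 4067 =381.95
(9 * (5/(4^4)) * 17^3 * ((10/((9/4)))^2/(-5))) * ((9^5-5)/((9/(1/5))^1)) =-362603965/81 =-4476592.16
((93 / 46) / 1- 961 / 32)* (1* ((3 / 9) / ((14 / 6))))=-2945 / 736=-4.00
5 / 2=2.50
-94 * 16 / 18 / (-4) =188 / 9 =20.89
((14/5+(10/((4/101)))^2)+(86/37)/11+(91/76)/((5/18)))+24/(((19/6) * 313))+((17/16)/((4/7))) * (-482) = 24346563704401/387268640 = 62867.38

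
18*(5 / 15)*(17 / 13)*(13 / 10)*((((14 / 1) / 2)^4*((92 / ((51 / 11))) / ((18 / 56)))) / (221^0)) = 68034736 / 45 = 1511883.02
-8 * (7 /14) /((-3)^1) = 4 /3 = 1.33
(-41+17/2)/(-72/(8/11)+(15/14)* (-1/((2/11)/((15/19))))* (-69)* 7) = -2470/163251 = -0.02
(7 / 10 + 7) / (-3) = -77 / 30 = -2.57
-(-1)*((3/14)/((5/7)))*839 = 2517/10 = 251.70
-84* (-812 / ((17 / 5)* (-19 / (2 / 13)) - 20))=-682080 / 4399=-155.05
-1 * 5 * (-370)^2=-684500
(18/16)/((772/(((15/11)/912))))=45/20652544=0.00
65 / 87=0.75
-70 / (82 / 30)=-1050 / 41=-25.61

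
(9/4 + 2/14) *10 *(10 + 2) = 2010/7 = 287.14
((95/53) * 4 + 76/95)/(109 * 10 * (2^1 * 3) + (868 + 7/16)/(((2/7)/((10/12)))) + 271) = 405504/475419805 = 0.00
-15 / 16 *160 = -150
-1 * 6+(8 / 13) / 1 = -5.38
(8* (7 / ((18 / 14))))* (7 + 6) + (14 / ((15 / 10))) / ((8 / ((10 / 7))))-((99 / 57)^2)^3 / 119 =28602105025408 / 50386138551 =567.66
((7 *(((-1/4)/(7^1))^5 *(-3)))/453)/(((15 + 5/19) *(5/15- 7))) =-57/2153262899200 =-0.00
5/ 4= 1.25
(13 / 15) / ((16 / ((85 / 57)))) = 221 / 2736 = 0.08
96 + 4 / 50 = 2402 / 25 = 96.08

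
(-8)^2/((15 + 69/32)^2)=65536/301401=0.22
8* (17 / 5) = 136 / 5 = 27.20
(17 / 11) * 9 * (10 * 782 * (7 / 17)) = 492660 / 11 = 44787.27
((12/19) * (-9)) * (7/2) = -378/19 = -19.89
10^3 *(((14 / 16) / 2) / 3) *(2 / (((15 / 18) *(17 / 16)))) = 5600 / 17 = 329.41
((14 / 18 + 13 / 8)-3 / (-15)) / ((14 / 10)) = 937 / 504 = 1.86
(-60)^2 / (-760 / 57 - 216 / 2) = -2700 / 91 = -29.67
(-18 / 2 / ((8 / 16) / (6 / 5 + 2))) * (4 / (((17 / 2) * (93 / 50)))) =-7680 / 527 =-14.57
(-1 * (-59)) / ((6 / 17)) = 1003 / 6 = 167.17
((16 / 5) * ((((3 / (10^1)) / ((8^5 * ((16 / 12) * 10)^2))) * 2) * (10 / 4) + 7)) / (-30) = -734003227 / 983040000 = -0.75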